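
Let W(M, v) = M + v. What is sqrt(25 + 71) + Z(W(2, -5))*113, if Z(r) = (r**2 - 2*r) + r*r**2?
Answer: -1356 + 4*sqrt(6) ≈ -1346.2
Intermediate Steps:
Z(r) = r**2 + r**3 - 2*r (Z(r) = (r**2 - 2*r) + r**3 = r**2 + r**3 - 2*r)
sqrt(25 + 71) + Z(W(2, -5))*113 = sqrt(25 + 71) + ((2 - 5)*(-2 + (2 - 5) + (2 - 5)**2))*113 = sqrt(96) - 3*(-2 - 3 + (-3)**2)*113 = 4*sqrt(6) - 3*(-2 - 3 + 9)*113 = 4*sqrt(6) - 3*4*113 = 4*sqrt(6) - 12*113 = 4*sqrt(6) - 1356 = -1356 + 4*sqrt(6)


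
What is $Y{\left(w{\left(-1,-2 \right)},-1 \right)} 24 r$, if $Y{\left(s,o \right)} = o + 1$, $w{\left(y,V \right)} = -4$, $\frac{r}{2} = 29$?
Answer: $0$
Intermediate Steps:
$r = 58$ ($r = 2 \cdot 29 = 58$)
$Y{\left(s,o \right)} = 1 + o$
$Y{\left(w{\left(-1,-2 \right)},-1 \right)} 24 r = \left(1 - 1\right) 24 \cdot 58 = 0 \cdot 24 \cdot 58 = 0 \cdot 58 = 0$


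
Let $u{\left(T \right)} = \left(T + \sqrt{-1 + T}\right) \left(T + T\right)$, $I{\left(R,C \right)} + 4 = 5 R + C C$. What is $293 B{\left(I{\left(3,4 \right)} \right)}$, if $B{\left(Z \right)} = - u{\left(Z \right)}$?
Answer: $-427194 - 15822 \sqrt{26} \approx -5.0787 \cdot 10^{5}$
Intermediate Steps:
$I{\left(R,C \right)} = -4 + C^{2} + 5 R$ ($I{\left(R,C \right)} = -4 + \left(5 R + C C\right) = -4 + \left(5 R + C^{2}\right) = -4 + \left(C^{2} + 5 R\right) = -4 + C^{2} + 5 R$)
$u{\left(T \right)} = 2 T \left(T + \sqrt{-1 + T}\right)$ ($u{\left(T \right)} = \left(T + \sqrt{-1 + T}\right) 2 T = 2 T \left(T + \sqrt{-1 + T}\right)$)
$B{\left(Z \right)} = - 2 Z \left(Z + \sqrt{-1 + Z}\right)$
$293 B{\left(I{\left(3,4 \right)} \right)} = 293 \left(- 2 \left(-4 + 4^{2} + 5 \cdot 3\right) \left(\left(-4 + 4^{2} + 5 \cdot 3\right) + \sqrt{-1 + \left(-4 + 4^{2} + 5 \cdot 3\right)}\right)\right) = 293 \left(- 2 \left(-4 + 16 + 15\right) \left(\left(-4 + 16 + 15\right) + \sqrt{-1 + \left(-4 + 16 + 15\right)}\right)\right) = 293 \left(\left(-2\right) 27 \left(27 + \sqrt{-1 + 27}\right)\right) = 293 \left(\left(-2\right) 27 \left(27 + \sqrt{26}\right)\right) = 293 \left(-1458 - 54 \sqrt{26}\right) = -427194 - 15822 \sqrt{26}$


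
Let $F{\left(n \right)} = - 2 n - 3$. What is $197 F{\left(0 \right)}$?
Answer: $-591$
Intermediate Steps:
$F{\left(n \right)} = -3 - 2 n$
$197 F{\left(0 \right)} = 197 \left(-3 - 0\right) = 197 \left(-3 + 0\right) = 197 \left(-3\right) = -591$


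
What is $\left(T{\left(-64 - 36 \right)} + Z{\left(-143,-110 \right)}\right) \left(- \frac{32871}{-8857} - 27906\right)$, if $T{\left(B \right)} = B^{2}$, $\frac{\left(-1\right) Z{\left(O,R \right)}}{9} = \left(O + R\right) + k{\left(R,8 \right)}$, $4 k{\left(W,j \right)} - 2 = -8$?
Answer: $- \frac{6074716565751}{17714} \approx -3.4293 \cdot 10^{8}$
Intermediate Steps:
$k{\left(W,j \right)} = - \frac{3}{2}$ ($k{\left(W,j \right)} = \frac{1}{2} + \frac{1}{4} \left(-8\right) = \frac{1}{2} - 2 = - \frac{3}{2}$)
$Z{\left(O,R \right)} = \frac{27}{2} - 9 O - 9 R$ ($Z{\left(O,R \right)} = - 9 \left(\left(O + R\right) - \frac{3}{2}\right) = - 9 \left(- \frac{3}{2} + O + R\right) = \frac{27}{2} - 9 O - 9 R$)
$\left(T{\left(-64 - 36 \right)} + Z{\left(-143,-110 \right)}\right) \left(- \frac{32871}{-8857} - 27906\right) = \left(\left(-64 - 36\right)^{2} - - \frac{4581}{2}\right) \left(- \frac{32871}{-8857} - 27906\right) = \left(\left(-64 - 36\right)^{2} + \left(\frac{27}{2} + 1287 + 990\right)\right) \left(\left(-32871\right) \left(- \frac{1}{8857}\right) - 27906\right) = \left(\left(-100\right)^{2} + \frac{4581}{2}\right) \left(\frac{32871}{8857} - 27906\right) = \left(10000 + \frac{4581}{2}\right) \left(- \frac{247130571}{8857}\right) = \frac{24581}{2} \left(- \frac{247130571}{8857}\right) = - \frac{6074716565751}{17714}$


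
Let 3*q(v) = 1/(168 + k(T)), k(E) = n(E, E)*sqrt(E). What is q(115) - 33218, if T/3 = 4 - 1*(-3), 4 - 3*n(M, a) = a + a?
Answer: -88459528/2663 + 19*sqrt(21)/111846 ≈ -33218.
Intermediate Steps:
n(M, a) = 4/3 - 2*a/3 (n(M, a) = 4/3 - (a + a)/3 = 4/3 - 2*a/3)
T = 21 (T = 3*(4 - 1*(-3)) = 3*(4 + 3) = 3*7 = 21)
k(E) = sqrt(E)*(4/3 - 2*E/3) (k(E) = (4/3 - 2*E/3)*sqrt(E) = sqrt(E)*(4/3 - 2*E/3))
q(v) = 1/(3*(168 - 38*sqrt(21)/3)) (q(v) = 1/(3*(168 + 2*sqrt(21)*(2 - 1*21)/3)) = 1/(3*(168 + 2*sqrt(21)*(2 - 21)/3)) = 1/(3*(168 + (2/3)*sqrt(21)*(-19))) = 1/(3*(168 - 38*sqrt(21)/3)))
q(115) - 33218 = (6/2663 + 19*sqrt(21)/111846) - 33218 = -88459528/2663 + 19*sqrt(21)/111846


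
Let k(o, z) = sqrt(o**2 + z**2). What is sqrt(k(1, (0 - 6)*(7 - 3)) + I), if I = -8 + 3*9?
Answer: sqrt(19 + sqrt(577)) ≈ 6.5590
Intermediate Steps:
I = 19 (I = -8 + 27 = 19)
sqrt(k(1, (0 - 6)*(7 - 3)) + I) = sqrt(sqrt(1**2 + ((0 - 6)*(7 - 3))**2) + 19) = sqrt(sqrt(1 + (-6*4)**2) + 19) = sqrt(sqrt(1 + (-24)**2) + 19) = sqrt(sqrt(1 + 576) + 19) = sqrt(sqrt(577) + 19) = sqrt(19 + sqrt(577))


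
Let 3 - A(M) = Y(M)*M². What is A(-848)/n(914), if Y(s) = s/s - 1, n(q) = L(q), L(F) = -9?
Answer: -⅓ ≈ -0.33333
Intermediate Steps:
n(q) = -9
Y(s) = 0 (Y(s) = 1 - 1 = 0)
A(M) = 3 (A(M) = 3 - 0*M² = 3 - 1*0 = 3 + 0 = 3)
A(-848)/n(914) = 3/(-9) = 3*(-⅑) = -⅓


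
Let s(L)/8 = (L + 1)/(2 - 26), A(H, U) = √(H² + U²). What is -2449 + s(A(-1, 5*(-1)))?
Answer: -7348/3 - √26/3 ≈ -2451.0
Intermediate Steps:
s(L) = -⅓ - L/3 (s(L) = 8*((L + 1)/(2 - 26)) = 8*((1 + L)/(-24)) = 8*((1 + L)*(-1/24)) = 8*(-1/24 - L/24) = -⅓ - L/3)
-2449 + s(A(-1, 5*(-1))) = -2449 + (-⅓ - √((-1)² + (5*(-1))²)/3) = -2449 + (-⅓ - √(1 + (-5)²)/3) = -2449 + (-⅓ - √(1 + 25)/3) = -2449 + (-⅓ - √26/3) = -7348/3 - √26/3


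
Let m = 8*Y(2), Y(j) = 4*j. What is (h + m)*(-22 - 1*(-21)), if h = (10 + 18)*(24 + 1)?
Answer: -764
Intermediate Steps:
h = 700 (h = 28*25 = 700)
m = 64 (m = 8*(4*2) = 8*8 = 64)
(h + m)*(-22 - 1*(-21)) = (700 + 64)*(-22 - 1*(-21)) = 764*(-22 + 21) = 764*(-1) = -764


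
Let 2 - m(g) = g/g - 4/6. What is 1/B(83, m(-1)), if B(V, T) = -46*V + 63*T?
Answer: -1/3713 ≈ -0.00026932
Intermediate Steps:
m(g) = 5/3 (m(g) = 2 - (g/g - 4/6) = 2 - (1 - 4*1/6) = 2 - (1 - 2/3) = 2 - 1*1/3 = 2 - 1/3 = 5/3)
1/B(83, m(-1)) = 1/(-46*83 + 63*(5/3)) = 1/(-3818 + 105) = 1/(-3713) = -1/3713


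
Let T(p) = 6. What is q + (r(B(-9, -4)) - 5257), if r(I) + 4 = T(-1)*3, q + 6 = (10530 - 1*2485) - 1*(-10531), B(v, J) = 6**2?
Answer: 13327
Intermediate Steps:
B(v, J) = 36
q = 18570 (q = -6 + ((10530 - 1*2485) - 1*(-10531)) = -6 + ((10530 - 2485) + 10531) = -6 + (8045 + 10531) = -6 + 18576 = 18570)
r(I) = 14 (r(I) = -4 + 6*3 = -4 + 18 = 14)
q + (r(B(-9, -4)) - 5257) = 18570 + (14 - 5257) = 18570 - 5243 = 13327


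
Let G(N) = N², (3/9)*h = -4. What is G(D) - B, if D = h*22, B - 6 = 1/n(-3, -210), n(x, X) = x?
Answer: 209071/3 ≈ 69690.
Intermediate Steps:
h = -12 (h = 3*(-4) = -12)
B = 17/3 (B = 6 + 1/(-3) = 6 - ⅓ = 17/3 ≈ 5.6667)
D = -264 (D = -12*22 = -264)
G(D) - B = (-264)² - 1*17/3 = 69696 - 17/3 = 209071/3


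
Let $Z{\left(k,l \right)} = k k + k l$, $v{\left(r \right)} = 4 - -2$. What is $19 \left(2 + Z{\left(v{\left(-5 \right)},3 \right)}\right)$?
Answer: $1064$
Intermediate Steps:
$v{\left(r \right)} = 6$ ($v{\left(r \right)} = 4 + 2 = 6$)
$Z{\left(k,l \right)} = k^{2} + k l$
$19 \left(2 + Z{\left(v{\left(-5 \right)},3 \right)}\right) = 19 \left(2 + 6 \left(6 + 3\right)\right) = 19 \left(2 + 6 \cdot 9\right) = 19 \left(2 + 54\right) = 19 \cdot 56 = 1064$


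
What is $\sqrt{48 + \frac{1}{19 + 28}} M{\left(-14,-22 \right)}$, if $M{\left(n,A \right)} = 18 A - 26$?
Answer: $- \frac{422 \sqrt{106079}}{47} \approx -2924.4$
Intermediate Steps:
$M{\left(n,A \right)} = -26 + 18 A$
$\sqrt{48 + \frac{1}{19 + 28}} M{\left(-14,-22 \right)} = \sqrt{48 + \frac{1}{19 + 28}} \left(-26 + 18 \left(-22\right)\right) = \sqrt{48 + \frac{1}{47}} \left(-26 - 396\right) = \sqrt{48 + \frac{1}{47}} \left(-422\right) = \sqrt{\frac{2257}{47}} \left(-422\right) = \frac{\sqrt{106079}}{47} \left(-422\right) = - \frac{422 \sqrt{106079}}{47}$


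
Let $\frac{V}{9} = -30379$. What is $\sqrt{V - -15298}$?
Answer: $i \sqrt{258113} \approx 508.05 i$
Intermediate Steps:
$V = -273411$ ($V = 9 \left(-30379\right) = -273411$)
$\sqrt{V - -15298} = \sqrt{-273411 - -15298} = \sqrt{-273411 + 15298} = \sqrt{-258113} = i \sqrt{258113}$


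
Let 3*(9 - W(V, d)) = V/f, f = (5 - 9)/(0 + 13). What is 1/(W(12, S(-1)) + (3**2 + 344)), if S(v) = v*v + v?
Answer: 1/375 ≈ 0.0026667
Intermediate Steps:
S(v) = v + v**2 (S(v) = v**2 + v = v + v**2)
f = -4/13 ≈ -0.30769
W(V, d) = 9 + 13*V/12 (W(V, d) = 9 - V/(3*(-4/13)) = 9 - V*(-13)/(3*4) = 9 - (-13)*V/12 = 9 + 13*V/12)
1/(W(12, S(-1)) + (3**2 + 344)) = 1/((9 + (13/12)*12) + (3**2 + 344)) = 1/((9 + 13) + (9 + 344)) = 1/(22 + 353) = 1/375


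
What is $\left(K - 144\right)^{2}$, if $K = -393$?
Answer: $288369$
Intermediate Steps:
$\left(K - 144\right)^{2} = \left(-393 - 144\right)^{2} = \left(-537\right)^{2} = 288369$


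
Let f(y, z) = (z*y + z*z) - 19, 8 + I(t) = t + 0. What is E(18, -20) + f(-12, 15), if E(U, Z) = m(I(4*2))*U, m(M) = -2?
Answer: -10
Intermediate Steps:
I(t) = -8 + t (I(t) = -8 + (t + 0) = -8 + t)
f(y, z) = -19 + z² + y*z (f(y, z) = (y*z + z²) - 19 = (z² + y*z) - 19 = -19 + z² + y*z)
E(U, Z) = -2*U
E(18, -20) + f(-12, 15) = -2*18 + (-19 + 15² - 12*15) = -36 + (-19 + 225 - 180) = -36 + 26 = -10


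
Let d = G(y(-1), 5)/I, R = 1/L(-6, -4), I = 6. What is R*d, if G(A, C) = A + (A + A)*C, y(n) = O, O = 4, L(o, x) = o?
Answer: -11/9 ≈ -1.2222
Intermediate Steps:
y(n) = 4
G(A, C) = A + 2*A*C (G(A, C) = A + (2*A)*C = A + 2*A*C)
R = -⅙ (R = 1/(-6) = -⅙ ≈ -0.16667)
d = 22/3 (d = (4*(1 + 2*5))/6 = (4*(1 + 10))*(⅙) = (4*11)*(⅙) = 44*(⅙) = 22/3 ≈ 7.3333)
R*d = -⅙*22/3 = -11/9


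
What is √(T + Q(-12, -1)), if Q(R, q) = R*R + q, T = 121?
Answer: 2*√66 ≈ 16.248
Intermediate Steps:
Q(R, q) = q + R² (Q(R, q) = R² + q = q + R²)
√(T + Q(-12, -1)) = √(121 + (-1 + (-12)²)) = √(121 + (-1 + 144)) = √(121 + 143) = √264 = 2*√66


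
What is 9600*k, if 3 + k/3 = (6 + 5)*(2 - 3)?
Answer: -403200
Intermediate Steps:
k = -42 (k = -9 + 3*((6 + 5)*(2 - 3)) = -9 + 3*(11*(-1)) = -9 + 3*(-11) = -9 - 33 = -42)
9600*k = 9600*(-42) = -403200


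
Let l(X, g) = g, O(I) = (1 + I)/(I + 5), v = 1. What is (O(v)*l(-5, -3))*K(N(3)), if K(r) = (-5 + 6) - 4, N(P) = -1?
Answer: 3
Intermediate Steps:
K(r) = -3 (K(r) = 1 - 4 = -3)
O(I) = (1 + I)/(5 + I)
(O(v)*l(-5, -3))*K(N(3)) = (((1 + 1)/(5 + 1))*(-3))*(-3) = ((2/6)*(-3))*(-3) = (((1/6)*2)*(-3))*(-3) = ((1/3)*(-3))*(-3) = -1*(-3) = 3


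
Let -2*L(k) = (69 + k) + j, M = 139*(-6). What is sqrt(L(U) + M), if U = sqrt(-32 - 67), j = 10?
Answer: sqrt(-3494 - 6*I*sqrt(11))/2 ≈ 0.084164 - 29.555*I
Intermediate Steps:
U = 3*I*sqrt(11) (U = sqrt(-99) = 3*I*sqrt(11) ≈ 9.9499*I)
M = -834
L(k) = -79/2 - k/2 (L(k) = -((69 + k) + 10)/2 = -(79 + k)/2 = -79/2 - k/2)
sqrt(L(U) + M) = sqrt((-79/2 - 3*I*sqrt(11)/2) - 834) = sqrt(-1747/2 - 3*I*sqrt(11)/2)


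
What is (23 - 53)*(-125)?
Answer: 3750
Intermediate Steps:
(23 - 53)*(-125) = -30*(-125) = 3750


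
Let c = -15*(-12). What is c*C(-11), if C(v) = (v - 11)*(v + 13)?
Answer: -7920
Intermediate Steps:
C(v) = (-11 + v)*(13 + v)
c = 180
c*C(-11) = 180*(-143 + (-11)² + 2*(-11)) = 180*(-143 + 121 - 22) = 180*(-44) = -7920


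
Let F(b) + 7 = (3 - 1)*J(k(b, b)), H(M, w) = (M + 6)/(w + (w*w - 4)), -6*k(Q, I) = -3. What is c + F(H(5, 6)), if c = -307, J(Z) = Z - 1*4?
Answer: -321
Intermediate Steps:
k(Q, I) = ½ (k(Q, I) = -⅙*(-3) = ½)
J(Z) = -4 + Z (J(Z) = Z - 4 = -4 + Z)
H(M, w) = (6 + M)/(-4 + w + w²) (H(M, w) = (6 + M)/(w + (w² - 4)) = (6 + M)/(w + (-4 + w²)) = (6 + M)/(-4 + w + w²))
F(b) = -14 (F(b) = -7 + (3 - 1)*(-4 + ½) = -7 + 2*(-7/2) = -7 - 7 = -14)
c + F(H(5, 6)) = -307 - 14 = -321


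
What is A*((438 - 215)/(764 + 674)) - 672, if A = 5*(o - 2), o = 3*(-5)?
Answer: -985291/1438 ≈ -685.18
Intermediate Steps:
o = -15
A = -85 (A = 5*(-15 - 2) = 5*(-17) = -85)
A*((438 - 215)/(764 + 674)) - 672 = -85*(438 - 215)/(764 + 674) - 672 = -18955/1438 - 672 = -985291/1438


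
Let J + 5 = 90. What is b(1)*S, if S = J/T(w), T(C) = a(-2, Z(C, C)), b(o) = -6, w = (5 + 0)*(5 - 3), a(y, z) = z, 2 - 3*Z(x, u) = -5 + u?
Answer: 510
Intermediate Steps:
Z(x, u) = 7/3 - u/3 (Z(x, u) = ⅔ - (-5 + u)/3 = ⅔ + (5/3 - u/3) = 7/3 - u/3)
w = 10 (w = 5*2 = 10)
T(C) = 7/3 - C/3
J = 85 (J = -5 + 90 = 85)
S = -85 (S = 85/(7/3 - ⅓*10) = 85/(7/3 - 10/3) = 85/(-1) = 85*(-1) = -85)
b(1)*S = -6*(-85) = 510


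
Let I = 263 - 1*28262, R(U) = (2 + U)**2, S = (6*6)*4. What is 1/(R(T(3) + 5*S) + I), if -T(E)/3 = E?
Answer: 1/480370 ≈ 2.0817e-6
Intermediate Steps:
T(E) = -3*E
S = 144 (S = 36*4 = 144)
I = -27999 (I = 263 - 28262 = -27999)
1/(R(T(3) + 5*S) + I) = 1/((2 + (-3*3 + 5*144))**2 - 27999) = 1/((2 + (-9 + 720))**2 - 27999) = 1/((2 + 711)**2 - 27999) = 1/(713**2 - 27999) = 1/(508369 - 27999) = 1/480370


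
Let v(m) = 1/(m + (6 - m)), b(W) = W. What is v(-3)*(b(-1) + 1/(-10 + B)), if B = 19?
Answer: -4/27 ≈ -0.14815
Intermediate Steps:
v(m) = 1/6
v(-3)*(b(-1) + 1/(-10 + B)) = (-1 + 1/(-10 + 19))/6 = (-1 + 1/9)/6 = (1/6)*(-8/9) = -4/27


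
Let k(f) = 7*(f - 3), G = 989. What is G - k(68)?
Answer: 534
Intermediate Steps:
k(f) = -21 + 7*f (k(f) = 7*(-3 + f) = -21 + 7*f)
G - k(68) = 989 - (-21 + 7*68) = 989 - (-21 + 476) = 989 - 1*455 = 989 - 455 = 534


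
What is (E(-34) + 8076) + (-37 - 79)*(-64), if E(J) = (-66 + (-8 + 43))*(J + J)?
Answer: 17608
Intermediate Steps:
E(J) = -62*J (E(J) = (-66 + 35)*(2*J) = -62*J)
(E(-34) + 8076) + (-37 - 79)*(-64) = (-62*(-34) + 8076) + (-37 - 79)*(-64) = (2108 + 8076) - 116*(-64) = 10184 + 7424 = 17608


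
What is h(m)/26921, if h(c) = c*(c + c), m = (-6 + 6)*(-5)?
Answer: 0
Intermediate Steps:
m = 0 (m = 0*(-5) = 0)
h(c) = 2*c² (h(c) = c*(2*c) = 2*c²)
h(m)/26921 = (2*0²)/26921 = (2*0)*(1/26921) = 0*(1/26921) = 0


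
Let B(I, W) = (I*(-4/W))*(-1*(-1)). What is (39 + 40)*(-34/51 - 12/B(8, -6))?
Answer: -2765/12 ≈ -230.42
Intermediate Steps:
B(I, W) = -4*I/W (B(I, W) = -4*I/W*1 = -4*I/W)
(39 + 40)*(-34/51 - 12/B(8, -6)) = (39 + 40)*(-34/51 - 12/((-4*8/(-6)))) = 79*(-34*1/51 - 12/((-4*8*(-1/6)))) = 79*(-2/3 - 12/16/3) = 79*(-2/3 - 12*3/16) = 79*(-2/3 - 9/4) = 79*(-35/12) = -2765/12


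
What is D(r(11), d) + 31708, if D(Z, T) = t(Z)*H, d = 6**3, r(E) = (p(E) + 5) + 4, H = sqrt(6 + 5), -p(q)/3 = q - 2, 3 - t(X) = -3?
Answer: 31708 + 6*sqrt(11) ≈ 31728.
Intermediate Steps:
t(X) = 6 (t(X) = 3 - 1*(-3) = 3 + 3 = 6)
p(q) = 6 - 3*q (p(q) = -3*(q - 2) = -3*(-2 + q) = 6 - 3*q)
H = sqrt(11) ≈ 3.3166
r(E) = 15 - 3*E (r(E) = ((6 - 3*E) + 5) + 4 = (11 - 3*E) + 4 = 15 - 3*E)
d = 216
D(Z, T) = 6*sqrt(11)
D(r(11), d) + 31708 = 6*sqrt(11) + 31708 = 31708 + 6*sqrt(11)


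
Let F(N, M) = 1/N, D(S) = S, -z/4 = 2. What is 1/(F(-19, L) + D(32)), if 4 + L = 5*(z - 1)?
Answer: 19/607 ≈ 0.031301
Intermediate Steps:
z = -8 (z = -4*2 = -8)
L = -49 (L = -4 + 5*(-8 - 1) = -4 + 5*(-9) = -4 - 45 = -49)
1/(F(-19, L) + D(32)) = 1/(1/(-19) + 32) = 1/(-1/19 + 32) = 1/(607/19) = 19/607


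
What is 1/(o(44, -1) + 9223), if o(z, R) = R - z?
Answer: 1/9178 ≈ 0.00010896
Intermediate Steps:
1/(o(44, -1) + 9223) = 1/((-1 - 1*44) + 9223) = 1/((-1 - 44) + 9223) = 1/(-45 + 9223) = 1/9178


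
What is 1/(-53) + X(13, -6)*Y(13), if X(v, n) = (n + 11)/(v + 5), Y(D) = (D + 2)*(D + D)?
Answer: 17222/159 ≈ 108.31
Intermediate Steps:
Y(D) = 2*D*(2 + D) (Y(D) = (2 + D)*(2*D) = 2*D*(2 + D))
X(v, n) = (11 + n)/(5 + v)
1/(-53) + X(13, -6)*Y(13) = 1/(-53) + ((11 - 6)/(5 + 13))*(2*13*(2 + 13)) = -1/53 + (5/18)*(2*13*15) = -1/53 + ((1/18)*5)*390 = -1/53 + (5/18)*390 = -1/53 + 325/3 = 17222/159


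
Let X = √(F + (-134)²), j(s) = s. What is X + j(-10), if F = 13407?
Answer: -10 + √31363 ≈ 167.10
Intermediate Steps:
X = √31363 (X = √(13407 + (-134)²) = √(13407 + 17956) = √31363 ≈ 177.10)
X + j(-10) = √31363 - 10 = -10 + √31363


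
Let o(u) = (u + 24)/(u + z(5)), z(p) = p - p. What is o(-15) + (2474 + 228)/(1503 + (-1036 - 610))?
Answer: -13939/715 ≈ -19.495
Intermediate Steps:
z(p) = 0
o(u) = (24 + u)/u (o(u) = (u + 24)/(u + 0) = (24 + u)/u)
o(-15) + (2474 + 228)/(1503 + (-1036 - 610)) = (24 - 15)/(-15) + (2474 + 228)/(1503 + (-1036 - 610)) = -1/15*9 + 2702/(1503 - 1646) = -⅗ + 2702/(-143) = -⅗ + 2702*(-1/143) = -⅗ - 2702/143 = -13939/715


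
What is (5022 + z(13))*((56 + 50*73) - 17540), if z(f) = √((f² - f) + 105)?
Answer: -69474348 - 41502*√29 ≈ -6.9698e+7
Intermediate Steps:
z(f) = √(105 + f² - f)
(5022 + z(13))*((56 + 50*73) - 17540) = (5022 + √(105 + 13² - 1*13))*((56 + 50*73) - 17540) = (5022 + √(105 + 169 - 13))*((56 + 3650) - 17540) = (5022 + √261)*(3706 - 17540) = (5022 + 3*√29)*(-13834) = -69474348 - 41502*√29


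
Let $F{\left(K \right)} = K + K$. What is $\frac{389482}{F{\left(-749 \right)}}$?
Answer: $- \frac{194741}{749} \approx -260.0$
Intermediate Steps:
$F{\left(K \right)} = 2 K$
$\frac{389482}{F{\left(-749 \right)}} = \frac{389482}{2 \left(-749\right)} = \frac{389482}{-1498} = 389482 \left(- \frac{1}{1498}\right) = - \frac{194741}{749}$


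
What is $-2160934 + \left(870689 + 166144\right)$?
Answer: $-1124101$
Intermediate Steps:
$-2160934 + \left(870689 + 166144\right) = -2160934 + 1036833 = -1124101$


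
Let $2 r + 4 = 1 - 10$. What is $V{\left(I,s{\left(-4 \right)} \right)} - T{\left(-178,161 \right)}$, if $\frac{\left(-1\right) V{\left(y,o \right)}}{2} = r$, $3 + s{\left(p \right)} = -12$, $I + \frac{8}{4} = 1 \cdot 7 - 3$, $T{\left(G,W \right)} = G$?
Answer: $191$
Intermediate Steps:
$I = 2$ ($I = -2 + \left(1 \cdot 7 - 3\right) = -2 + \left(7 - 3\right) = -2 + 4 = 2$)
$s{\left(p \right)} = -15$ ($s{\left(p \right)} = -3 - 12 = -15$)
$r = - \frac{13}{2}$ ($r = -2 + \frac{1 - 10}{2} = -2 + \frac{1}{2} \left(-9\right) = -2 - \frac{9}{2} = - \frac{13}{2} \approx -6.5$)
$V{\left(y,o \right)} = 13$ ($V{\left(y,o \right)} = \left(-2\right) \left(- \frac{13}{2}\right) = 13$)
$V{\left(I,s{\left(-4 \right)} \right)} - T{\left(-178,161 \right)} = 13 - -178 = 13 + 178 = 191$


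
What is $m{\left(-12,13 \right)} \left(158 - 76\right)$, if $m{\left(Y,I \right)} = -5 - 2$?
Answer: $-574$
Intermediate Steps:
$m{\left(Y,I \right)} = -7$ ($m{\left(Y,I \right)} = -5 - 2 = -7$)
$m{\left(-12,13 \right)} \left(158 - 76\right) = - 7 \left(158 - 76\right) = \left(-7\right) 82 = -574$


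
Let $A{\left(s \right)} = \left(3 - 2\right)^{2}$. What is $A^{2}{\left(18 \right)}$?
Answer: $1$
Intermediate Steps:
$A{\left(s \right)} = 1$ ($A{\left(s \right)} = 1^{2} = 1$)
$A^{2}{\left(18 \right)} = 1^{2} = 1$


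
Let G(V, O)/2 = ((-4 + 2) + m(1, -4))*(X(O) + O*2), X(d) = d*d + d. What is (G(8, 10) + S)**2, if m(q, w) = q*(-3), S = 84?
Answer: 1478656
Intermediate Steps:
m(q, w) = -3*q
X(d) = d + d**2 (X(d) = d**2 + d = d + d**2)
G(V, O) = -20*O - 10*O*(1 + O) (G(V, O) = 2*(((-4 + 2) - 3*1)*(O*(1 + O) + O*2)) = 2*((-2 - 3)*(O*(1 + O) + 2*O)) = 2*(-5*(2*O + O*(1 + O))) = 2*(-10*O - 5*O*(1 + O)) = -20*O - 10*O*(1 + O))
(G(8, 10) + S)**2 = (10*10*(-3 - 1*10) + 84)**2 = (10*10*(-3 - 10) + 84)**2 = (10*10*(-13) + 84)**2 = (-1300 + 84)**2 = (-1216)**2 = 1478656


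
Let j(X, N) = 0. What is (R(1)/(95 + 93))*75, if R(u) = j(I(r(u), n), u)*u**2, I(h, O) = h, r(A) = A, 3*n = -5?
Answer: 0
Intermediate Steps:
n = -5/3 (n = (1/3)*(-5) = -5/3 ≈ -1.6667)
R(u) = 0 (R(u) = 0*u**2 = 0)
(R(1)/(95 + 93))*75 = (0/(95 + 93))*75 = (0/188)*75 = (0*(1/188))*75 = 0*75 = 0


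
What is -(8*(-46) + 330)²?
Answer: -1444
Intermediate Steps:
-(8*(-46) + 330)² = -(-368 + 330)² = -1*(-38)² = -1*1444 = -1444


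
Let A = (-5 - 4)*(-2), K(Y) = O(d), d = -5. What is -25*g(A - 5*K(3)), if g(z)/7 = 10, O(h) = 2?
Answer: -1750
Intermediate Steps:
K(Y) = 2
A = 18 (A = -9*(-2) = 18)
g(z) = 70 (g(z) = 7*10 = 70)
-25*g(A - 5*K(3)) = -25*70 = -1750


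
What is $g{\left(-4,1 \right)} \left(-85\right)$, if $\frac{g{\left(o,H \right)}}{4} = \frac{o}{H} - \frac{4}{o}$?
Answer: $1020$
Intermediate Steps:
$g{\left(o,H \right)} = - \frac{16}{o} + \frac{4 o}{H}$ ($g{\left(o,H \right)} = 4 \left(\frac{o}{H} - \frac{4}{o}\right) = 4 \left(- \frac{4}{o} + \frac{o}{H}\right) = - \frac{16}{o} + \frac{4 o}{H}$)
$g{\left(-4,1 \right)} \left(-85\right) = \left(- \frac{16}{-4} + 4 \left(-4\right) 1^{-1}\right) \left(-85\right) = \left(\left(-16\right) \left(- \frac{1}{4}\right) + 4 \left(-4\right) 1\right) \left(-85\right) = \left(4 - 16\right) \left(-85\right) = \left(-12\right) \left(-85\right) = 1020$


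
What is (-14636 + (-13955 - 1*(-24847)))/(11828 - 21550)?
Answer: 1872/4861 ≈ 0.38511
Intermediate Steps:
(-14636 + (-13955 - 1*(-24847)))/(11828 - 21550) = (-14636 + (-13955 + 24847))/(-9722) = (-14636 + 10892)*(-1/9722) = -3744*(-1/9722) = 1872/4861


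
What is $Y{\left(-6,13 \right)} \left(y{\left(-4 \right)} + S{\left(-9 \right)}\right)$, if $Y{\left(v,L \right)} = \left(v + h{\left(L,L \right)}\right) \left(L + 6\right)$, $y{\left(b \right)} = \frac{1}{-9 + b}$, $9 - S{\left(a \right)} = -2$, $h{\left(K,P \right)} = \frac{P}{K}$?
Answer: $- \frac{13490}{13} \approx -1037.7$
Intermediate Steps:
$S{\left(a \right)} = 11$ ($S{\left(a \right)} = 9 - -2 = 9 + 2 = 11$)
$Y{\left(v,L \right)} = \left(1 + v\right) \left(6 + L\right)$ ($Y{\left(v,L \right)} = \left(v + \frac{L}{L}\right) \left(L + 6\right) = \left(v + 1\right) \left(6 + L\right) = \left(1 + v\right) \left(6 + L\right)$)
$Y{\left(-6,13 \right)} \left(y{\left(-4 \right)} + S{\left(-9 \right)}\right) = \left(6 + 13 + 6 \left(-6\right) + 13 \left(-6\right)\right) \left(\frac{1}{-9 - 4} + 11\right) = \left(6 + 13 - 36 - 78\right) \left(\frac{1}{-13} + 11\right) = - 95 \left(- \frac{1}{13} + 11\right) = \left(-95\right) \frac{142}{13} = - \frac{13490}{13}$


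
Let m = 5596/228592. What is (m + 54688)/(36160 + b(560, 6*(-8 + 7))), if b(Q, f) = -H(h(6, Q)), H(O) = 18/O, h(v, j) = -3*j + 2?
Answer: 2622136116097/1733770253852 ≈ 1.5124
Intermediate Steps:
h(v, j) = 2 - 3*j
b(Q, f) = -18/(2 - 3*Q)
m = 1399/57148 (m = 5596*(1/228592) = 1399/57148 ≈ 0.024480)
(m + 54688)/(36160 + b(560, 6*(-8 + 7))) = (1399/57148 + 54688)/(36160 + 18/(-2 + 3*560)) = 3125311223/(57148*(36160 + 18/(-2 + 1680))) = 3125311223/(57148*(36160 + 18/1678)) = 3125311223/(57148*(36160 + 18*(1/1678))) = 3125311223/(57148*(36160 + 9/839)) = 3125311223/(57148*(30338249/839)) = (3125311223/57148)*(839/30338249) = 2622136116097/1733770253852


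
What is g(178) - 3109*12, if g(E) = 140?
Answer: -37168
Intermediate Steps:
g(178) - 3109*12 = 140 - 3109*12 = 140 - 1*37308 = 140 - 37308 = -37168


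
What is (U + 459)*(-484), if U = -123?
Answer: -162624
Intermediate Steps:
(U + 459)*(-484) = (-123 + 459)*(-484) = 336*(-484) = -162624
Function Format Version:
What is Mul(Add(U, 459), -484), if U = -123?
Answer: -162624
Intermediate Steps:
Mul(Add(U, 459), -484) = Mul(Add(-123, 459), -484) = Mul(336, -484) = -162624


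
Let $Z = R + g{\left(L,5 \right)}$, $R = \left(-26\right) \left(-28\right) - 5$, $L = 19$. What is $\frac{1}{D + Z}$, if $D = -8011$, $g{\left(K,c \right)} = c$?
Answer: $- \frac{1}{7283} \approx -0.00013731$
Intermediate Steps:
$R = 723$ ($R = 728 - 5 = 723$)
$Z = 728$ ($Z = 723 + 5 = 728$)
$\frac{1}{D + Z} = \frac{1}{-8011 + 728} = \frac{1}{-7283} = - \frac{1}{7283}$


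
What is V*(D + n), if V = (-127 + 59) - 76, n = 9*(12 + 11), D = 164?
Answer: -53424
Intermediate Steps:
n = 207 (n = 9*23 = 207)
V = -144 (V = -68 - 76 = -144)
V*(D + n) = -144*(164 + 207) = -144*371 = -53424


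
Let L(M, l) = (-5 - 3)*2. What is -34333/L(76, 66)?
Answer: 34333/16 ≈ 2145.8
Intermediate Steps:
L(M, l) = -16 (L(M, l) = -8*2 = -16)
-34333/L(76, 66) = -34333/(-16) = -34333*(-1/16) = 34333/16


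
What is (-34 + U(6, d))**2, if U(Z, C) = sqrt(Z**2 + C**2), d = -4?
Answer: 1208 - 136*sqrt(13) ≈ 717.64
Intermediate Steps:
U(Z, C) = sqrt(C**2 + Z**2)
(-34 + U(6, d))**2 = (-34 + sqrt((-4)**2 + 6**2))**2 = (-34 + sqrt(16 + 36))**2 = (-34 + sqrt(52))**2 = (-34 + 2*sqrt(13))**2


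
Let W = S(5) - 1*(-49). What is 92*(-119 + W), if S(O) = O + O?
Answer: -5520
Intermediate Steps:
S(O) = 2*O
W = 59 (W = 2*5 - 1*(-49) = 10 + 49 = 59)
92*(-119 + W) = 92*(-119 + 59) = 92*(-60) = -5520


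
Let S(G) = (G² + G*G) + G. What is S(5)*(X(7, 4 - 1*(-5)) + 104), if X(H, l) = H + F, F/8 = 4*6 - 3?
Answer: 15345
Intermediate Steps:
F = 168 (F = 8*(4*6 - 3) = 8*(24 - 3) = 8*21 = 168)
X(H, l) = 168 + H (X(H, l) = H + 168 = 168 + H)
S(G) = G + 2*G² (S(G) = (G² + G²) + G = 2*G² + G = G + 2*G²)
S(5)*(X(7, 4 - 1*(-5)) + 104) = (5*(1 + 2*5))*((168 + 7) + 104) = (5*(1 + 10))*(175 + 104) = (5*11)*279 = 55*279 = 15345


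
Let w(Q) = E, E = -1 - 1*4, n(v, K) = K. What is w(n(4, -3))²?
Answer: 25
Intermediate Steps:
E = -5 (E = -1 - 4 = -5)
w(Q) = -5
w(n(4, -3))² = (-5)² = 25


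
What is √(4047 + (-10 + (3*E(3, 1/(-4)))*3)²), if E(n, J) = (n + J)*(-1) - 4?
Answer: √144841/4 ≈ 95.145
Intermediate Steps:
E(n, J) = -4 - J - n (E(n, J) = (J + n)*(-1) - 4 = (-J - n) - 4 = -4 - J - n)
√(4047 + (-10 + (3*E(3, 1/(-4)))*3)²) = √(4047 + (-10 + (3*(-4 - 1/(-4) - 1*3))*3)²) = √(4047 + (-10 + (3*(-4 - (-1)/4 - 3))*3)²) = √(4047 + (-10 + (3*(-4 - 1*(-¼) - 3))*3)²) = √(4047 + (-10 + (3*(-4 + ¼ - 3))*3)²) = √(4047 + (-10 + (3*(-27/4))*3)²) = √(4047 + (-10 - 81/4*3)²) = √(4047 + (-10 - 243/4)²) = √(4047 + (-283/4)²) = √(4047 + 80089/16) = √(144841/16) = √144841/4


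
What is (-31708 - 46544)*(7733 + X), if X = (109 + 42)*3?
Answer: -640570872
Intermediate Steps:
X = 453 (X = 151*3 = 453)
(-31708 - 46544)*(7733 + X) = (-31708 - 46544)*(7733 + 453) = -78252*8186 = -640570872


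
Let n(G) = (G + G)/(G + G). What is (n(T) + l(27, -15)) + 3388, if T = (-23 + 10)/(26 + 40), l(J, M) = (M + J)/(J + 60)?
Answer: 98285/29 ≈ 3389.1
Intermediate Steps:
l(J, M) = (J + M)/(60 + J)
T = -13/66 ≈ -0.19697
n(G) = 1 (n(G) = (2*G)/((2*G)) = (2*G)*(1/(2*G)) = 1)
(n(T) + l(27, -15)) + 3388 = (1 + (27 - 15)/(60 + 27)) + 3388 = (1 + 12/87) + 3388 = (1 + (1/87)*12) + 3388 = (1 + 4/29) + 3388 = 33/29 + 3388 = 98285/29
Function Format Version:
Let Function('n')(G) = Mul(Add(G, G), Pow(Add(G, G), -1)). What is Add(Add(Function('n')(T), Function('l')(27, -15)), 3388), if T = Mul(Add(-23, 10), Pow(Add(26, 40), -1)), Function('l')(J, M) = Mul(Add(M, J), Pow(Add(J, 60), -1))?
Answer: Rational(98285, 29) ≈ 3389.1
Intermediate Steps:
Function('l')(J, M) = Mul(Pow(Add(60, J), -1), Add(J, M)) (Function('l')(J, M) = Mul(Add(J, M), Pow(Add(60, J), -1)) = Mul(Pow(Add(60, J), -1), Add(J, M)))
T = Rational(-13, 66) (T = Mul(-13, Pow(66, -1)) = Mul(-13, Rational(1, 66)) = Rational(-13, 66) ≈ -0.19697)
Function('n')(G) = 1 (Function('n')(G) = Mul(Mul(2, G), Pow(Mul(2, G), -1)) = Mul(Mul(2, G), Mul(Rational(1, 2), Pow(G, -1))) = 1)
Add(Add(Function('n')(T), Function('l')(27, -15)), 3388) = Add(Add(1, Mul(Pow(Add(60, 27), -1), Add(27, -15))), 3388) = Add(Add(1, Mul(Pow(87, -1), 12)), 3388) = Add(Add(1, Mul(Rational(1, 87), 12)), 3388) = Add(Add(1, Rational(4, 29)), 3388) = Add(Rational(33, 29), 3388) = Rational(98285, 29)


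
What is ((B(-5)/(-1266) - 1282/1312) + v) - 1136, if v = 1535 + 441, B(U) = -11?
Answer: 348406175/415248 ≈ 839.03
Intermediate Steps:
v = 1976
((B(-5)/(-1266) - 1282/1312) + v) - 1136 = ((-11/(-1266) - 1282/1312) + 1976) - 1136 = ((-11*(-1/1266) - 1282*1/1312) + 1976) - 1136 = ((11/1266 - 641/656) + 1976) - 1136 = (-402145/415248 + 1976) - 1136 = 820127903/415248 - 1136 = 348406175/415248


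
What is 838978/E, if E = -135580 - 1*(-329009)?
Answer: 838978/193429 ≈ 4.3374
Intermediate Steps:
E = 193429 (E = -135580 + 329009 = 193429)
838978/E = 838978/193429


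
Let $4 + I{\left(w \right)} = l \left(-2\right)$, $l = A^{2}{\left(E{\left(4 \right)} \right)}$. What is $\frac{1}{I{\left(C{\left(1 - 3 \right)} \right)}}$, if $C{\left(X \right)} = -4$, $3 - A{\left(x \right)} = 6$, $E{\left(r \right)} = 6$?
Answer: $- \frac{1}{22} \approx -0.045455$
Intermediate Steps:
$A{\left(x \right)} = -3$ ($A{\left(x \right)} = 3 - 6 = -3$)
$l = 9$ ($l = \left(-3\right)^{2} = 9$)
$I{\left(w \right)} = -22$ ($I{\left(w \right)} = -4 + 9 \left(-2\right) = -4 - 18 = -22$)
$\frac{1}{I{\left(C{\left(1 - 3 \right)} \right)}} = \frac{1}{-22} = - \frac{1}{22}$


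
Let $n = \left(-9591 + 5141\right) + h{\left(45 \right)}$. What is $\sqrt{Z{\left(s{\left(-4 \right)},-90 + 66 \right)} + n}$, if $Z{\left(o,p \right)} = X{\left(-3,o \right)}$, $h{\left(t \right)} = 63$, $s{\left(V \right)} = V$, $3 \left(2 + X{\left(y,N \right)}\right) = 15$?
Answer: $4 i \sqrt{274} \approx 66.212 i$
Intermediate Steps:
$X{\left(y,N \right)} = 3$ ($X{\left(y,N \right)} = -2 + \frac{1}{3} \cdot 15 = -2 + 5 = 3$)
$Z{\left(o,p \right)} = 3$
$n = -4387$ ($n = \left(-9591 + 5141\right) + 63 = -4450 + 63 = -4387$)
$\sqrt{Z{\left(s{\left(-4 \right)},-90 + 66 \right)} + n} = \sqrt{3 - 4387} = \sqrt{-4384} = 4 i \sqrt{274}$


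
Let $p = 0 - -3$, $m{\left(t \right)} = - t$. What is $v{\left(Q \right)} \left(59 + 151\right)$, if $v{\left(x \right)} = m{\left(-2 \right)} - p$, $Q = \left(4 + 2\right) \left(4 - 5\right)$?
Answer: $-210$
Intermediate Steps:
$Q = -6$ ($Q = 6 \left(-1\right) = -6$)
$p = 3$ ($p = 0 + 3 = 3$)
$v{\left(x \right)} = -1$ ($v{\left(x \right)} = \left(-1\right) \left(-2\right) - 3 = 2 - 3 = -1$)
$v{\left(Q \right)} \left(59 + 151\right) = - (59 + 151) = \left(-1\right) 210 = -210$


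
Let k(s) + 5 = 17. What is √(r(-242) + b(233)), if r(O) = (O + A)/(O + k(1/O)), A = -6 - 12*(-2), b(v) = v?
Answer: √3094305/115 ≈ 15.296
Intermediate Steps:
k(s) = 12 (k(s) = -5 + 17 = 12)
A = 18 (A = -6 + 24 = 18)
r(O) = (18 + O)/(12 + O) (r(O) = (O + 18)/(O + 12) = (18 + O)/(12 + O))
√(r(-242) + b(233)) = √((18 - 242)/(12 - 242) + 233) = √(-224/(-230) + 233) = √(-1/230*(-224) + 233) = √(112/115 + 233) = √(26907/115) = √3094305/115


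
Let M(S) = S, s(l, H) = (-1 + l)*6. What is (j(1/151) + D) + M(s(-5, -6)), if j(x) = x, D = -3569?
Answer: -544354/151 ≈ -3605.0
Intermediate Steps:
s(l, H) = -6 + 6*l
(j(1/151) + D) + M(s(-5, -6)) = (1/151 - 3569) + (-6 + 6*(-5)) = (1/151 - 3569) + (-6 - 30) = -538918/151 - 36 = -544354/151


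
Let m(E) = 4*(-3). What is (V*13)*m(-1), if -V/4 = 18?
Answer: 11232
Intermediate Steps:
V = -72 (V = -4*18 = -72)
m(E) = -12
(V*13)*m(-1) = -72*13*(-12) = -936*(-12) = 11232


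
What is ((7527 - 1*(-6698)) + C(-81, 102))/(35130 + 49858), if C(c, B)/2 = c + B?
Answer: 14267/84988 ≈ 0.16787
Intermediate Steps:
C(c, B) = 2*B + 2*c (C(c, B) = 2*(c + B) = 2*(B + c) = 2*B + 2*c)
((7527 - 1*(-6698)) + C(-81, 102))/(35130 + 49858) = ((7527 - 1*(-6698)) + (2*102 + 2*(-81)))/(35130 + 49858) = ((7527 + 6698) + (204 - 162))/84988 = (14225 + 42)*(1/84988) = 14267*(1/84988) = 14267/84988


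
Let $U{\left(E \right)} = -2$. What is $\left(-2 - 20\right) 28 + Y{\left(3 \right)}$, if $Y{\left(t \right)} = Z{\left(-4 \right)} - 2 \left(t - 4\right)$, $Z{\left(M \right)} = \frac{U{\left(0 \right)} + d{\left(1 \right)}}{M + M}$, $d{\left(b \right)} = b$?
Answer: $- \frac{4911}{8} \approx -613.88$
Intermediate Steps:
$Z{\left(M \right)} = - \frac{1}{2 M}$ ($Z{\left(M \right)} = \frac{-2 + 1}{M + M} = - \frac{1}{2 M}$)
$Y{\left(t \right)} = \frac{65}{8} - 2 t$ ($Y{\left(t \right)} = - \frac{1}{2 \left(-4\right)} - 2 \left(t - 4\right) = \left(- \frac{1}{2}\right) \left(- \frac{1}{4}\right) - 2 \left(-4 + t\right) = \frac{1}{8} - \left(-8 + 2 t\right) = \frac{65}{8} - 2 t$)
$\left(-2 - 20\right) 28 + Y{\left(3 \right)} = \left(-2 - 20\right) 28 + \left(\frac{65}{8} - 6\right) = \left(-22\right) 28 + \left(\frac{65}{8} - 6\right) = -616 + \frac{17}{8} = - \frac{4911}{8}$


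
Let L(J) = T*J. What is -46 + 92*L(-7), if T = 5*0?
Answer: -46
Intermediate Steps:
T = 0
L(J) = 0 (L(J) = 0*J = 0)
-46 + 92*L(-7) = -46 + 92*0 = -46 + 0 = -46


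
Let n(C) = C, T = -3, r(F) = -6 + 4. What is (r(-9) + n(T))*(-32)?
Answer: 160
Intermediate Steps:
r(F) = -2
(r(-9) + n(T))*(-32) = (-2 - 3)*(-32) = -5*(-32) = 160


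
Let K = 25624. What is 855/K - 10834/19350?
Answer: -130533083/247912200 ≈ -0.52653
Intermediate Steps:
855/K - 10834/19350 = 855/25624 - 10834/19350 = 855*(1/25624) - 10834*1/19350 = 855/25624 - 5417/9675 = -130533083/247912200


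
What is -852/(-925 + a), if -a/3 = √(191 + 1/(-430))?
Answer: 338883000/367179589 - 2556*√35315470/367179589 ≈ 0.88157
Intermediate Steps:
a = -3*√35315470/430 (a = -3*√(191 + 1/(-430)) = -3*√(191 - 1/430) = -3*√35315470/430 ≈ -41.461)
-852/(-925 + a) = -852/(-925 - 3*√35315470/430)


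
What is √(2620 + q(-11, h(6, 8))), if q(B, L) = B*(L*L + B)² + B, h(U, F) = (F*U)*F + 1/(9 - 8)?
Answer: 3*I*√26849031683 ≈ 4.9157e+5*I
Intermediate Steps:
h(U, F) = 1 + U*F² (h(U, F) = U*F² + 1/1 = U*F² + 1 = 1 + U*F²)
q(B, L) = B + B*(B + L²)² (q(B, L) = B*(L² + B)² + B = B*(B + L²)² + B = B + B*(B + L²)²)
√(2620 + q(-11, h(6, 8))) = √(2620 - 11*(1 + (-11 + (1 + 6*8²)²)²)) = √(2620 - 11*(1 + (-11 + (1 + 6*64)²)²)) = √(2620 - 11*(1 + (-11 + (1 + 384)²)²)) = √(2620 - 11*(1 + (-11 + 385²)²)) = √(2620 - 11*(1 + (-11 + 148225)²)) = √(2620 - 11*(1 + 148214²)) = √(2620 - 11*(1 + 21967389796)) = √(2620 - 11*21967389797) = √(2620 - 241641287767) = √(-241641285147) = 3*I*√26849031683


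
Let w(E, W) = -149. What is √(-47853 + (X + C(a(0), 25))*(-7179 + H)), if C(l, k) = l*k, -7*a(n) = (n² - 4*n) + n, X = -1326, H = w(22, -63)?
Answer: 5*√386763 ≈ 3109.5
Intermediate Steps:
H = -149
a(n) = -n²/7 + 3*n/7 (a(n) = -((n² - 4*n) + n)/7 = -(n² - 3*n)/7 = -n²/7 + 3*n/7)
C(l, k) = k*l
√(-47853 + (X + C(a(0), 25))*(-7179 + H)) = √(-47853 + (-1326 + 25*((⅐)*0*(3 - 1*0)))*(-7179 - 149)) = √(-47853 + (-1326 + 25*((⅐)*0*(3 + 0)))*(-7328)) = √(-47853 + (-1326 + 25*((⅐)*0*3))*(-7328)) = √(-47853 + (-1326 + 25*0)*(-7328)) = √(-47853 + (-1326 + 0)*(-7328)) = √(-47853 - 1326*(-7328)) = √(-47853 + 9716928) = √9669075 = 5*√386763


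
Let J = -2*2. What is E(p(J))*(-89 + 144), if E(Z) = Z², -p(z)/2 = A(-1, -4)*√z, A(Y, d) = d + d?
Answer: -56320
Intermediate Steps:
A(Y, d) = 2*d
J = -4
p(z) = 16*√z (p(z) = -2*2*(-4)*√z = -(-16)*√z = 16*√z)
E(p(J))*(-89 + 144) = (16*√(-4))²*(-89 + 144) = (16*(2*I))²*55 = (32*I)²*55 = -1024*55 = -56320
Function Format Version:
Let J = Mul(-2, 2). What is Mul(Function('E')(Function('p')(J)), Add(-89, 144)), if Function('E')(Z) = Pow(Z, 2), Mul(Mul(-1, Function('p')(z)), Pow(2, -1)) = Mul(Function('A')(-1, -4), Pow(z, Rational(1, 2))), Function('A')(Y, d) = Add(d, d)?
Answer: -56320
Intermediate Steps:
Function('A')(Y, d) = Mul(2, d)
J = -4
Function('p')(z) = Mul(16, Pow(z, Rational(1, 2))) (Function('p')(z) = Mul(-2, Mul(Mul(2, -4), Pow(z, Rational(1, 2)))) = Mul(-2, Mul(-8, Pow(z, Rational(1, 2)))) = Mul(16, Pow(z, Rational(1, 2))))
Mul(Function('E')(Function('p')(J)), Add(-89, 144)) = Mul(Pow(Mul(16, Pow(-4, Rational(1, 2))), 2), Add(-89, 144)) = Mul(Pow(Mul(16, Mul(2, I)), 2), 55) = Mul(Pow(Mul(32, I), 2), 55) = Mul(-1024, 55) = -56320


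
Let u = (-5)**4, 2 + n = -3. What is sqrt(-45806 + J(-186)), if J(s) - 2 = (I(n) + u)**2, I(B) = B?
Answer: 2*sqrt(84649) ≈ 581.89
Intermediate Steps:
n = -5 (n = -2 - 3 = -5)
u = 625
J(s) = 384402 (J(s) = 2 + (-5 + 625)**2 = 2 + 620**2 = 2 + 384400 = 384402)
sqrt(-45806 + J(-186)) = sqrt(-45806 + 384402) = sqrt(338596) = 2*sqrt(84649)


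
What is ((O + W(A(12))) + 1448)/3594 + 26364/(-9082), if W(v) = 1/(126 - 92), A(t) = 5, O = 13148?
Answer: 642751693/554892036 ≈ 1.1583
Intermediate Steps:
W(v) = 1/34
((O + W(A(12))) + 1448)/3594 + 26364/(-9082) = ((13148 + 1/34) + 1448)/3594 + 26364/(-9082) = (447033/34 + 1448)*(1/3594) + 26364*(-1/9082) = (496265/34)*(1/3594) - 13182/4541 = 496265/122196 - 13182/4541 = 642751693/554892036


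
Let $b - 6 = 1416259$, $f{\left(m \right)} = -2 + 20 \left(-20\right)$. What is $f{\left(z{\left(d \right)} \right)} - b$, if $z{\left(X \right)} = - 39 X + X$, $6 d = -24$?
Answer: $-1416667$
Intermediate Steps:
$d = -4$ ($d = \frac{1}{6} \left(-24\right) = -4$)
$z{\left(X \right)} = - 38 X$
$f{\left(m \right)} = -402$ ($f{\left(m \right)} = -2 - 400 = -402$)
$b = 1416265$ ($b = 6 + 1416259 = 1416265$)
$f{\left(z{\left(d \right)} \right)} - b = -402 - 1416265 = -1416667$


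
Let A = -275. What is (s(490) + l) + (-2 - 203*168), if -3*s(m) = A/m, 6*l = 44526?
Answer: -7845335/294 ≈ -26685.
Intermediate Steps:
l = 7421 (l = (1/6)*44526 = 7421)
s(m) = 275/(3*m) (s(m) = -(-275)/(3*m) = 275/(3*m))
(s(490) + l) + (-2 - 203*168) = ((275/3)/490 + 7421) + (-2 - 203*168) = ((275/3)*(1/490) + 7421) + (-2 - 34104) = (55/294 + 7421) - 34106 = 2181829/294 - 34106 = -7845335/294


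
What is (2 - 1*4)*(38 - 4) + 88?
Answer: 20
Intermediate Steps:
(2 - 1*4)*(38 - 4) + 88 = (2 - 4)*34 + 88 = -2*34 + 88 = -68 + 88 = 20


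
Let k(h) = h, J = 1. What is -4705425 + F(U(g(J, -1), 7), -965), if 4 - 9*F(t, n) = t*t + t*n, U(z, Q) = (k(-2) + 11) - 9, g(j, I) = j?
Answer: -42348821/9 ≈ -4.7054e+6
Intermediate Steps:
U(z, Q) = 0 (U(z, Q) = (-2 + 11) - 9 = 9 - 9 = 0)
F(t, n) = 4/9 - t**2/9 - n*t/9 (F(t, n) = 4/9 - (t*t + t*n)/9 = 4/9 - (t**2 + n*t)/9 = 4/9 + (-t**2/9 - n*t/9) = 4/9 - t**2/9 - n*t/9)
-4705425 + F(U(g(J, -1), 7), -965) = -4705425 + (4/9 - 1/9*0**2 - 1/9*(-965)*0) = -4705425 + (4/9 - 1/9*0 + 0) = -4705425 + (4/9 + 0 + 0) = -4705425 + 4/9 = -42348821/9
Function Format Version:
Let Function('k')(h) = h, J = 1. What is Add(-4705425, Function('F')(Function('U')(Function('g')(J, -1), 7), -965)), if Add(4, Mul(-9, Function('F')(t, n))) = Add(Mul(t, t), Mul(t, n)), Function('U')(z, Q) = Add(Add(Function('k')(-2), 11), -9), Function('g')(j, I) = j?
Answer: Rational(-42348821, 9) ≈ -4.7054e+6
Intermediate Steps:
Function('U')(z, Q) = 0 (Function('U')(z, Q) = Add(Add(-2, 11), -9) = Add(9, -9) = 0)
Function('F')(t, n) = Add(Rational(4, 9), Mul(Rational(-1, 9), Pow(t, 2)), Mul(Rational(-1, 9), n, t)) (Function('F')(t, n) = Add(Rational(4, 9), Mul(Rational(-1, 9), Add(Mul(t, t), Mul(t, n)))) = Add(Rational(4, 9), Mul(Rational(-1, 9), Add(Pow(t, 2), Mul(n, t)))) = Add(Rational(4, 9), Add(Mul(Rational(-1, 9), Pow(t, 2)), Mul(Rational(-1, 9), n, t))) = Add(Rational(4, 9), Mul(Rational(-1, 9), Pow(t, 2)), Mul(Rational(-1, 9), n, t)))
Add(-4705425, Function('F')(Function('U')(Function('g')(J, -1), 7), -965)) = Add(-4705425, Add(Rational(4, 9), Mul(Rational(-1, 9), Pow(0, 2)), Mul(Rational(-1, 9), -965, 0))) = Add(-4705425, Add(Rational(4, 9), Mul(Rational(-1, 9), 0), 0)) = Add(-4705425, Add(Rational(4, 9), 0, 0)) = Add(-4705425, Rational(4, 9)) = Rational(-42348821, 9)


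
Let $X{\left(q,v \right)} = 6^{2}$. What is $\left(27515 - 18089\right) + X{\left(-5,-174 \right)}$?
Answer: $9462$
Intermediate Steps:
$X{\left(q,v \right)} = 36$
$\left(27515 - 18089\right) + X{\left(-5,-174 \right)} = \left(27515 - 18089\right) + 36 = 9426 + 36 = 9462$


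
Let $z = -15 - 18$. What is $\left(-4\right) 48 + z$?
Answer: $-225$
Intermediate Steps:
$z = -33$
$\left(-4\right) 48 + z = \left(-4\right) 48 - 33 = -192 - 33 = -225$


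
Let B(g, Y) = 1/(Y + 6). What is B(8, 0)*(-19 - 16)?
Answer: -35/6 ≈ -5.8333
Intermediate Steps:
B(g, Y) = 1/(6 + Y)
B(8, 0)*(-19 - 16) = (-19 - 16)/(6 + 0) = -35/6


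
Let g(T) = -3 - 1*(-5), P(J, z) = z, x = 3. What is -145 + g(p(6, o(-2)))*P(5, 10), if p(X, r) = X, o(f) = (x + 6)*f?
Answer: -125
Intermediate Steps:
o(f) = 9*f (o(f) = (3 + 6)*f = 9*f)
g(T) = 2 (g(T) = -3 + 5 = 2)
-145 + g(p(6, o(-2)))*P(5, 10) = -145 + 2*10 = -145 + 20 = -125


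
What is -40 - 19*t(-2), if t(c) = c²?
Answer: -116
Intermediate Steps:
-40 - 19*t(-2) = -40 - 19*(-2)² = -40 - 19*4 = -40 - 76 = -116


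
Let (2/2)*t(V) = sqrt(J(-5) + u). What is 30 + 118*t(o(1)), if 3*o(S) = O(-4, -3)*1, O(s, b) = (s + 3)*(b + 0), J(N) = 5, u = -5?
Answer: 30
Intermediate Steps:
O(s, b) = b*(3 + s) (O(s, b) = (3 + s)*b = b*(3 + s))
o(S) = 1 (o(S) = (-3*(3 - 4)*1)/3 = (-3*(-1)*1)/3 = (3*1)/3 = (1/3)*3 = 1)
t(V) = 0 (t(V) = sqrt(5 - 5) = sqrt(0) = 0)
30 + 118*t(o(1)) = 30 + 118*0 = 30 + 0 = 30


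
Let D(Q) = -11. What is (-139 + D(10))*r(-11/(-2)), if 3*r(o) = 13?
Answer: -650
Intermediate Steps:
r(o) = 13/3 (r(o) = (⅓)*13 = 13/3)
(-139 + D(10))*r(-11/(-2)) = (-139 - 11)*(13/3) = -150*13/3 = -650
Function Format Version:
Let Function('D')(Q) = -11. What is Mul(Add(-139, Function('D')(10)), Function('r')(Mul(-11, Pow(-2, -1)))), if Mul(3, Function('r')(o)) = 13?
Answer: -650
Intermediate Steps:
Function('r')(o) = Rational(13, 3) (Function('r')(o) = Mul(Rational(1, 3), 13) = Rational(13, 3))
Mul(Add(-139, Function('D')(10)), Function('r')(Mul(-11, Pow(-2, -1)))) = Mul(Add(-139, -11), Rational(13, 3)) = Mul(-150, Rational(13, 3)) = -650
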